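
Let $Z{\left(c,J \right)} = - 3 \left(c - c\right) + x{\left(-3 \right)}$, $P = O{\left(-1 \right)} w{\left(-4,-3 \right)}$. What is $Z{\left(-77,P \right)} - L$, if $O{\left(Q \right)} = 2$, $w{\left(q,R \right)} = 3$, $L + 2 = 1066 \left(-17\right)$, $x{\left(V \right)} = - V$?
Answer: $18127$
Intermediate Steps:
$L = -18124$ ($L = -2 + 1066 \left(-17\right) = -2 - 18122 = -18124$)
$P = 6$ ($P = 2 \cdot 3 = 6$)
$Z{\left(c,J \right)} = 3$ ($Z{\left(c,J \right)} = - 3 \left(c - c\right) - -3 = \left(-3\right) 0 + 3 = 0 + 3 = 3$)
$Z{\left(-77,P \right)} - L = 3 - -18124 = 3 + 18124 = 18127$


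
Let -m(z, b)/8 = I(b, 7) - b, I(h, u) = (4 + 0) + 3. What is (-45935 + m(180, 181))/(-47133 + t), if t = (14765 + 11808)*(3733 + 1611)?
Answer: -44543/141958979 ≈ -0.00031377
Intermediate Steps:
I(h, u) = 7 (I(h, u) = 4 + 3 = 7)
m(z, b) = -56 + 8*b (m(z, b) = -8*(7 - b) = -56 + 8*b)
t = 142006112 (t = 26573*5344 = 142006112)
(-45935 + m(180, 181))/(-47133 + t) = (-45935 + (-56 + 8*181))/(-47133 + 142006112) = (-45935 + (-56 + 1448))/141958979 = (-45935 + 1392)*(1/141958979) = -44543*1/141958979 = -44543/141958979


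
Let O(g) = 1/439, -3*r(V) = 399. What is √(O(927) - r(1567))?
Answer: 2*√6408083/439 ≈ 11.533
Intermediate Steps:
r(V) = -133 (r(V) = -⅓*399 = -133)
O(g) = 1/439
√(O(927) - r(1567)) = √(1/439 - 1*(-133)) = √(1/439 + 133) = √(58388/439) = 2*√6408083/439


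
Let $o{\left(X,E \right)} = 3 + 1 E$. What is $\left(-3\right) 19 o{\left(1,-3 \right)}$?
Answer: $0$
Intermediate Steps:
$o{\left(X,E \right)} = 3 + E$
$\left(-3\right) 19 o{\left(1,-3 \right)} = \left(-3\right) 19 \left(3 - 3\right) = \left(-57\right) 0 = 0$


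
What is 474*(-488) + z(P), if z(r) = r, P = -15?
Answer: -231327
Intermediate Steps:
474*(-488) + z(P) = 474*(-488) - 15 = -231312 - 15 = -231327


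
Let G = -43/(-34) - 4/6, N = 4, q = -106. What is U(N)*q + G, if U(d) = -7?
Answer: 75745/102 ≈ 742.60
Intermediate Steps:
G = 61/102 (G = -43*(-1/34) - 4*1/6 = 43/34 - 2/3 = 61/102 ≈ 0.59804)
U(N)*q + G = -7*(-106) + 61/102 = 742 + 61/102 = 75745/102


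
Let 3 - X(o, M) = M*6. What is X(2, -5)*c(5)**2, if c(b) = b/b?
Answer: 33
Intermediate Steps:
c(b) = 1
X(o, M) = 3 - 6*M (X(o, M) = 3 - M*6 = 3 - 6*M)
X(2, -5)*c(5)**2 = (3 - 6*(-5))*1**2 = (3 + 30)*1 = 33*1 = 33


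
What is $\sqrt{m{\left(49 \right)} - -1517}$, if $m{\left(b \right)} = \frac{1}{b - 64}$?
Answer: $\frac{\sqrt{341310}}{15} \approx 38.948$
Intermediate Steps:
$m{\left(b \right)} = \frac{1}{-64 + b}$
$\sqrt{m{\left(49 \right)} - -1517} = \sqrt{\frac{1}{-64 + 49} - -1517} = \sqrt{\frac{1}{-15} + \left(-533 + 2050\right)} = \sqrt{- \frac{1}{15} + 1517} = \sqrt{\frac{22754}{15}} = \frac{\sqrt{341310}}{15}$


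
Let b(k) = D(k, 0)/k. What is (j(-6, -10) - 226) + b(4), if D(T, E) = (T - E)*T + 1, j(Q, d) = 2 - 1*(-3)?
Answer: -867/4 ≈ -216.75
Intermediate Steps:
j(Q, d) = 5 (j(Q, d) = 2 + 3 = 5)
D(T, E) = 1 + T*(T - E) (D(T, E) = T*(T - E) + 1 = 1 + T*(T - E))
b(k) = (1 + k**2)/k (b(k) = (1 + k**2 - 1*0*k)/k = (1 + k**2 + 0)/k = (1 + k**2)/k)
(j(-6, -10) - 226) + b(4) = (5 - 226) + (4 + 1/4) = -221 + (4 + 1/4) = -221 + 17/4 = -867/4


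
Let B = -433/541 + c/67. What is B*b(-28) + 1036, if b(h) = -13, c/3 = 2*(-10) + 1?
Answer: 38329916/36247 ≈ 1057.5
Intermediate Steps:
c = -57 (c = 3*(2*(-10) + 1) = 3*(-20 + 1) = 3*(-19) = -57)
B = -59848/36247 (B = -433/541 - 57/67 = -59848/36247 ≈ -1.6511)
B*b(-28) + 1036 = -59848/36247*(-13) + 1036 = 778024/36247 + 1036 = 38329916/36247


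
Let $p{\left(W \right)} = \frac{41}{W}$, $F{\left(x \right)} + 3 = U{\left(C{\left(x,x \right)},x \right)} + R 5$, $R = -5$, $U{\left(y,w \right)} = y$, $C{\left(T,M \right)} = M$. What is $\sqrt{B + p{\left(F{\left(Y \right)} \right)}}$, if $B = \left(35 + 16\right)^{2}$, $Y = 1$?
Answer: $\frac{\sqrt{210558}}{9} \approx 50.985$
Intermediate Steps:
$F{\left(x \right)} = -28 + x$ ($F{\left(x \right)} = -3 + \left(x - 25\right) = -3 + \left(-25 + x\right) = -28 + x$)
$B = 2601$ ($B = 51^{2} = 2601$)
$\sqrt{B + p{\left(F{\left(Y \right)} \right)}} = \sqrt{2601 + \frac{41}{-28 + 1}} = \sqrt{2601 + \frac{41}{-27}} = \sqrt{2601 + 41 \left(- \frac{1}{27}\right)} = \sqrt{2601 - \frac{41}{27}} = \sqrt{\frac{70186}{27}} = \frac{\sqrt{210558}}{9}$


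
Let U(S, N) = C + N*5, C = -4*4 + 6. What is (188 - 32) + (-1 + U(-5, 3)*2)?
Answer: 165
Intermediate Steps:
C = -10 (C = -16 + 6 = -10)
U(S, N) = -10 + 5*N (U(S, N) = -10 + N*5 = -10 + 5*N)
(188 - 32) + (-1 + U(-5, 3)*2) = (188 - 32) + (-1 + (-10 + 5*3)*2) = 156 + (-1 + (-10 + 15)*2) = 156 + (-1 + 5*2) = 156 + (-1 + 10) = 156 + 9 = 165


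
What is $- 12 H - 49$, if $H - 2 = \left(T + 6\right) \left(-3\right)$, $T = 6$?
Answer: $359$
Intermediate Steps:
$H = -34$ ($H = 2 + \left(6 + 6\right) \left(-3\right) = 2 + 12 \left(-3\right) = 2 - 36 = -34$)
$- 12 H - 49 = \left(-12\right) \left(-34\right) - 49 = 408 - 49 = 359$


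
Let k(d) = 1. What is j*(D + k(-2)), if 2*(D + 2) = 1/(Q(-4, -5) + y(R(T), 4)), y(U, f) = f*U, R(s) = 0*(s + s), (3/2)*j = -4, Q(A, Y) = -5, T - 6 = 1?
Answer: 44/15 ≈ 2.9333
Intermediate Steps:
T = 7 (T = 6 + 1 = 7)
j = -8/3 (j = (2/3)*(-4) = -8/3 ≈ -2.6667)
R(s) = 0 (R(s) = 0*(2*s) = 0)
y(U, f) = U*f
D = -21/10 (D = -2 + 1/(2*(-5 + 0*4)) = -2 + 1/(2*(-5 + 0)) = -2 + (1/2)/(-5) = -2 + (1/2)*(-1/5) = -2 - 1/10 = -21/10 ≈ -2.1000)
j*(D + k(-2)) = -8*(-21/10 + 1)/3 = -8/3*(-11/10) = 44/15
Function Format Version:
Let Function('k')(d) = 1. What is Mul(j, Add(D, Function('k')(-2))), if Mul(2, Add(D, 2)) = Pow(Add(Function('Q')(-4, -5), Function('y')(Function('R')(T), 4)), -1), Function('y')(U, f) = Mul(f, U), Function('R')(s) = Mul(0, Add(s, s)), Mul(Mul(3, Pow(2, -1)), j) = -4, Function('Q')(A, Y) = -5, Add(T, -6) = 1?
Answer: Rational(44, 15) ≈ 2.9333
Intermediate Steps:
T = 7 (T = Add(6, 1) = 7)
j = Rational(-8, 3) (j = Mul(Rational(2, 3), -4) = Rational(-8, 3) ≈ -2.6667)
Function('R')(s) = 0 (Function('R')(s) = Mul(0, Mul(2, s)) = 0)
Function('y')(U, f) = Mul(U, f)
D = Rational(-21, 10) (D = Add(-2, Mul(Rational(1, 2), Pow(Add(-5, Mul(0, 4)), -1))) = Add(-2, Mul(Rational(1, 2), Pow(Add(-5, 0), -1))) = Add(-2, Mul(Rational(1, 2), Pow(-5, -1))) = Add(-2, Mul(Rational(1, 2), Rational(-1, 5))) = Add(-2, Rational(-1, 10)) = Rational(-21, 10) ≈ -2.1000)
Mul(j, Add(D, Function('k')(-2))) = Mul(Rational(-8, 3), Add(Rational(-21, 10), 1)) = Mul(Rational(-8, 3), Rational(-11, 10)) = Rational(44, 15)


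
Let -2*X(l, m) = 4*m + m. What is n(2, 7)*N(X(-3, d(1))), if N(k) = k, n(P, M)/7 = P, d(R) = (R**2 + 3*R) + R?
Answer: -175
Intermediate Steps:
d(R) = R**2 + 4*R
n(P, M) = 7*P
X(l, m) = -5*m/2 (X(l, m) = -(4*m + m)/2 = -5*m/2)
n(2, 7)*N(X(-3, d(1))) = (7*2)*(-5*(4 + 1)/2) = 14*(-5*5/2) = 14*(-5/2*5) = 14*(-25/2) = -175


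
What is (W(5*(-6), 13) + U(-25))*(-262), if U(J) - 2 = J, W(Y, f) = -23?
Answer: 12052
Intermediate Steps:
U(J) = 2 + J
(W(5*(-6), 13) + U(-25))*(-262) = (-23 + (2 - 25))*(-262) = (-23 - 23)*(-262) = -46*(-262) = 12052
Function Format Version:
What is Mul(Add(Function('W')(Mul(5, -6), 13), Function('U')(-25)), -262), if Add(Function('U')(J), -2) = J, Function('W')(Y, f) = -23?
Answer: 12052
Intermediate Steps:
Function('U')(J) = Add(2, J)
Mul(Add(Function('W')(Mul(5, -6), 13), Function('U')(-25)), -262) = Mul(Add(-23, Add(2, -25)), -262) = Mul(Add(-23, -23), -262) = Mul(-46, -262) = 12052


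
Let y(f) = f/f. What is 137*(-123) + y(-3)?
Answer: -16850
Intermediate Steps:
y(f) = 1
137*(-123) + y(-3) = 137*(-123) + 1 = -16851 + 1 = -16850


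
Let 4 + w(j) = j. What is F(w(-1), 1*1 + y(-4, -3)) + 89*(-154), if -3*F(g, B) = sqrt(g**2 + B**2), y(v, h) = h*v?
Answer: -13706 - sqrt(194)/3 ≈ -13711.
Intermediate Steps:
w(j) = -4 + j
F(g, B) = -sqrt(B**2 + g**2)/3 (F(g, B) = -sqrt(g**2 + B**2)/3 = -sqrt(B**2 + g**2)/3)
F(w(-1), 1*1 + y(-4, -3)) + 89*(-154) = -sqrt((1*1 - 3*(-4))**2 + (-4 - 1)**2)/3 + 89*(-154) = -sqrt((1 + 12)**2 + (-5)**2)/3 - 13706 = -sqrt(13**2 + 25)/3 - 13706 = -sqrt(169 + 25)/3 - 13706 = -sqrt(194)/3 - 13706 = -13706 - sqrt(194)/3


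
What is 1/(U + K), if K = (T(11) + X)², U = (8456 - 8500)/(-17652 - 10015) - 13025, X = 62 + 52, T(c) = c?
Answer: 27667/71934244 ≈ 0.00038462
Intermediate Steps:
X = 114
U = -360362631/27667 (U = -44/(-27667) - 13025 = -44*(-1/27667) - 13025 = 44/27667 - 13025 = -360362631/27667 ≈ -13025.)
K = 15625 (K = (11 + 114)² = 125² = 15625)
1/(U + K) = 1/(-360362631/27667 + 15625) = 1/(71934244/27667) = 27667/71934244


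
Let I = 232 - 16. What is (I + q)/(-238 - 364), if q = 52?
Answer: -134/301 ≈ -0.44518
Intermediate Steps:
I = 216
(I + q)/(-238 - 364) = (216 + 52)/(-238 - 364) = 268/(-602) = 268*(-1/602) = -134/301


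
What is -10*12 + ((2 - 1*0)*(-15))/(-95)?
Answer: -2274/19 ≈ -119.68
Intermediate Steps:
-10*12 + ((2 - 1*0)*(-15))/(-95) = -120 + ((2 + 0)*(-15))*(-1/95) = -120 + (2*(-15))*(-1/95) = -120 - 30*(-1/95) = -120 + 6/19 = -2274/19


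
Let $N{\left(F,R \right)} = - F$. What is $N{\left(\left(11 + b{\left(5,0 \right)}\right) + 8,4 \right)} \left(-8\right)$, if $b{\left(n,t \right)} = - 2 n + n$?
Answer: $112$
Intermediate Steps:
$b{\left(n,t \right)} = - n$
$N{\left(\left(11 + b{\left(5,0 \right)}\right) + 8,4 \right)} \left(-8\right) = - (\left(11 - 5\right) + 8) \left(-8\right) = - (6 + 8) \left(-8\right) = \left(-1\right) 14 \left(-8\right) = \left(-14\right) \left(-8\right) = 112$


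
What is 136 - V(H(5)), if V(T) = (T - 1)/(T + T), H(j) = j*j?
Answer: 3388/25 ≈ 135.52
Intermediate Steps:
H(j) = j²
V(T) = (-1 + T)/(2*T) (V(T) = (-1 + T)/((2*T)) = (-1 + T)*(1/(2*T)) = (-1 + T)/(2*T))
136 - V(H(5)) = 136 - (-1 + 5²)/(2*(5²)) = 136 - (-1 + 25)/(2*25) = 136 - 24/(2*25) = 136 - 1*12/25 = 136 - 12/25 = 3388/25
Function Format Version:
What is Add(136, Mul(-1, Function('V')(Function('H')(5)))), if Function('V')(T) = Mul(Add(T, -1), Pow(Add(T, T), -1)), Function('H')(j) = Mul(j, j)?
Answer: Rational(3388, 25) ≈ 135.52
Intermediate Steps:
Function('H')(j) = Pow(j, 2)
Function('V')(T) = Mul(Rational(1, 2), Pow(T, -1), Add(-1, T)) (Function('V')(T) = Mul(Add(-1, T), Pow(Mul(2, T), -1)) = Mul(Add(-1, T), Mul(Rational(1, 2), Pow(T, -1))) = Mul(Rational(1, 2), Pow(T, -1), Add(-1, T)))
Add(136, Mul(-1, Function('V')(Function('H')(5)))) = Add(136, Mul(-1, Mul(Rational(1, 2), Pow(Pow(5, 2), -1), Add(-1, Pow(5, 2))))) = Add(136, Mul(-1, Mul(Rational(1, 2), Pow(25, -1), Add(-1, 25)))) = Add(136, Mul(-1, Mul(Rational(1, 2), Rational(1, 25), 24))) = Add(136, Mul(-1, Rational(12, 25))) = Add(136, Rational(-12, 25)) = Rational(3388, 25)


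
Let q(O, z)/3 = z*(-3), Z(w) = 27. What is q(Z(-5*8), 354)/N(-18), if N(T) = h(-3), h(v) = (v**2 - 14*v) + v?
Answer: -531/8 ≈ -66.375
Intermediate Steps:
h(v) = v**2 - 13*v
q(O, z) = -9*z (q(O, z) = 3*(z*(-3)) = 3*(-3*z) = -9*z)
N(T) = 48 (N(T) = -3*(-13 - 3) = -3*(-16) = 48)
q(Z(-5*8), 354)/N(-18) = -9*354/48 = -3186*1/48 = -531/8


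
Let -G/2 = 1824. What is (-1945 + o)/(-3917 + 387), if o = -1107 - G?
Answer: -298/1765 ≈ -0.16884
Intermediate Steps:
G = -3648 (G = -2*1824 = -3648)
o = 2541 (o = -1107 - 1*(-3648) = -1107 + 3648 = 2541)
(-1945 + o)/(-3917 + 387) = (-1945 + 2541)/(-3917 + 387) = 596/(-3530) = 596*(-1/3530) = -298/1765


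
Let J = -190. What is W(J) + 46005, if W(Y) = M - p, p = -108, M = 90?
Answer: 46203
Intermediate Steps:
W(Y) = 198 (W(Y) = 90 - 1*(-108) = 90 + 108 = 198)
W(J) + 46005 = 198 + 46005 = 46203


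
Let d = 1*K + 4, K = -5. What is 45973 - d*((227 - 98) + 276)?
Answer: 46378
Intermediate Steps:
d = -1 (d = 1*(-5) + 4 = -5 + 4 = -1)
45973 - d*((227 - 98) + 276) = 45973 - (-1)*((227 - 98) + 276) = 45973 - (-1)*(129 + 276) = 45973 - (-1)*405 = 45973 - 1*(-405) = 45973 + 405 = 46378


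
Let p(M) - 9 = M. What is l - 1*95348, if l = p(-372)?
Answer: -95711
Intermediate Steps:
p(M) = 9 + M
l = -363 (l = 9 - 372 = -363)
l - 1*95348 = -363 - 1*95348 = -363 - 95348 = -95711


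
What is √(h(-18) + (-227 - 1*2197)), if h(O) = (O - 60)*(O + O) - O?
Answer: √402 ≈ 20.050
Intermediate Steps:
h(O) = -O + 2*O*(-60 + O) (h(O) = (-60 + O)*(2*O) - O = 2*O*(-60 + O) - O = -O + 2*O*(-60 + O))
√(h(-18) + (-227 - 1*2197)) = √(-18*(-121 + 2*(-18)) + (-227 - 1*2197)) = √(-18*(-121 - 36) + (-227 - 2197)) = √(-18*(-157) - 2424) = √(2826 - 2424) = √402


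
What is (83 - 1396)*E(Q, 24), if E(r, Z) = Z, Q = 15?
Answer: -31512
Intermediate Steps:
(83 - 1396)*E(Q, 24) = (83 - 1396)*24 = -1313*24 = -31512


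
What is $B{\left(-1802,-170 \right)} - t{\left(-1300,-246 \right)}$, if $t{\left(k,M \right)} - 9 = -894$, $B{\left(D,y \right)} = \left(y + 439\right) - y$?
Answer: $1324$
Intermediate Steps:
$B{\left(D,y \right)} = 439$ ($B{\left(D,y \right)} = \left(439 + y\right) - y = 439$)
$t{\left(k,M \right)} = -885$ ($t{\left(k,M \right)} = 9 - 894 = -885$)
$B{\left(-1802,-170 \right)} - t{\left(-1300,-246 \right)} = 439 - -885 = 439 + 885 = 1324$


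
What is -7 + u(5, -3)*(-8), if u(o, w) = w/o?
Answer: -11/5 ≈ -2.2000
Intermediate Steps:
-7 + u(5, -3)*(-8) = -7 - 3/5*(-8) = -7 - 3*⅕*(-8) = -7 - ⅗*(-8) = -7 + 24/5 = -11/5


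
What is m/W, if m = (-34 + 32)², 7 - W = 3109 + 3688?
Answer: -2/3395 ≈ -0.00058910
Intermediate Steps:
W = -6790 (W = 7 - (3109 + 3688) = 7 - 1*6797 = 7 - 6797 = -6790)
m = 4 (m = (-2)² = 4)
m/W = 4/(-6790) = 4*(-1/6790) = -2/3395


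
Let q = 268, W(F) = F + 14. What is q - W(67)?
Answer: 187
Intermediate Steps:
W(F) = 14 + F
q - W(67) = 268 - (14 + 67) = 268 - 1*81 = 268 - 81 = 187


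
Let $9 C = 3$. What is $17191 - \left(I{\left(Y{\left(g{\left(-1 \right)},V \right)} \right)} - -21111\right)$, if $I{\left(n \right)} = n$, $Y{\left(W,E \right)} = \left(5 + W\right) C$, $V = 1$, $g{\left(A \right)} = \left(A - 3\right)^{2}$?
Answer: $-3927$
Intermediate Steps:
$C = \frac{1}{3}$ ($C = \frac{1}{9} \cdot 3 = \frac{1}{3} \approx 0.33333$)
$g{\left(A \right)} = \left(-3 + A\right)^{2}$
$Y{\left(W,E \right)} = \frac{5}{3} + \frac{W}{3}$ ($Y{\left(W,E \right)} = \left(5 + W\right) \frac{1}{3} = \frac{5}{3} + \frac{W}{3}$)
$17191 - \left(I{\left(Y{\left(g{\left(-1 \right)},V \right)} \right)} - -21111\right) = 17191 - \left(\left(\frac{5}{3} + \frac{\left(-3 - 1\right)^{2}}{3}\right) - -21111\right) = 17191 - \left(\left(\frac{5}{3} + \frac{\left(-4\right)^{2}}{3}\right) + 21111\right) = 17191 - \left(\left(\frac{5}{3} + \frac{1}{3} \cdot 16\right) + 21111\right) = 17191 - \left(\left(\frac{5}{3} + \frac{16}{3}\right) + 21111\right) = 17191 - \left(7 + 21111\right) = 17191 - 21118 = -3927$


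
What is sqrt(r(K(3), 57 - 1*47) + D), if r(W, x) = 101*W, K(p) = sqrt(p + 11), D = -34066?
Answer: sqrt(-34066 + 101*sqrt(14)) ≈ 183.54*I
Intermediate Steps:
K(p) = sqrt(11 + p)
sqrt(r(K(3), 57 - 1*47) + D) = sqrt(101*sqrt(11 + 3) - 34066) = sqrt(101*sqrt(14) - 34066) = sqrt(-34066 + 101*sqrt(14))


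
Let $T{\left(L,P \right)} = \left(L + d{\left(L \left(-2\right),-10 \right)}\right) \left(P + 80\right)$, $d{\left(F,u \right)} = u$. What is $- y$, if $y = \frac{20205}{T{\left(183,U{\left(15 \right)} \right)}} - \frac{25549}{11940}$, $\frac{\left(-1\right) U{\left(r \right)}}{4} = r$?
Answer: $- \frac{1910602}{516405} \approx -3.6998$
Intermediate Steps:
$U{\left(r \right)} = - 4 r$
$T{\left(L,P \right)} = \left(-10 + L\right) \left(80 + P\right)$ ($T{\left(L,P \right)} = \left(L - 10\right) \left(P + 80\right) = \left(-10 + L\right) \left(80 + P\right)$)
$y = \frac{1910602}{516405}$ ($y = \frac{20205}{-800 - 10 \left(\left(-4\right) 15\right) + 80 \cdot 183 + 183 \left(\left(-4\right) 15\right)} - \frac{25549}{11940} = \frac{20205}{-800 - -600 + 14640 + 183 \left(-60\right)} - \frac{25549}{11940} = \frac{20205}{-800 + 600 + 14640 - 10980} - \frac{25549}{11940} = \frac{20205}{3460} - \frac{25549}{11940} = 20205 \cdot \frac{1}{3460} - \frac{25549}{11940} = \frac{4041}{692} - \frac{25549}{11940} = \frac{1910602}{516405} \approx 3.6998$)
$- y = \left(-1\right) \frac{1910602}{516405} = - \frac{1910602}{516405}$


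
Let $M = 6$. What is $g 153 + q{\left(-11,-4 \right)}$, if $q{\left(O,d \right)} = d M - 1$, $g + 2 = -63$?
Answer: $-9970$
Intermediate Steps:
$g = -65$ ($g = -2 - 63 = -65$)
$q{\left(O,d \right)} = -1 + 6 d$ ($q{\left(O,d \right)} = d 6 - 1 = 6 d - 1 = -1 + 6 d$)
$g 153 + q{\left(-11,-4 \right)} = \left(-65\right) 153 + \left(-1 + 6 \left(-4\right)\right) = -9945 - 25 = -9970$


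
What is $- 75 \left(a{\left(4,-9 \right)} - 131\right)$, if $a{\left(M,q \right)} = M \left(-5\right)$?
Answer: $11325$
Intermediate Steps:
$a{\left(M,q \right)} = - 5 M$
$- 75 \left(a{\left(4,-9 \right)} - 131\right) = - 75 \left(\left(-5\right) 4 - 131\right) = - 75 \left(-20 - 131\right) = \left(-75\right) \left(-151\right) = 11325$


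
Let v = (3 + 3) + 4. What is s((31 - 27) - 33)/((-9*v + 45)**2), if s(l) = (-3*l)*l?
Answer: -841/675 ≈ -1.2459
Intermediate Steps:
v = 10 (v = 6 + 4 = 10)
s(l) = -3*l**2
s((31 - 27) - 33)/((-9*v + 45)**2) = (-3*((31 - 27) - 33)**2)/((-9*10 + 45)**2) = (-3*(4 - 33)**2)/((-90 + 45)**2) = (-3*(-29)**2)/((-45)**2) = -3*841/2025 = -2523*1/2025 = -841/675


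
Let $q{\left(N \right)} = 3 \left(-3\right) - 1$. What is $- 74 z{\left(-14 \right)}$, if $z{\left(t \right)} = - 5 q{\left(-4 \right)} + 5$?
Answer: $-4070$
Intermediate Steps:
$q{\left(N \right)} = -10$ ($q{\left(N \right)} = -9 - 1 = -10$)
$z{\left(t \right)} = 55$ ($z{\left(t \right)} = \left(-5\right) \left(-10\right) + 5 = 50 + 5 = 55$)
$- 74 z{\left(-14 \right)} = \left(-74\right) 55 = -4070$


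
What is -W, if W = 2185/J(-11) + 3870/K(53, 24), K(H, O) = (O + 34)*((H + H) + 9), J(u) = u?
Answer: 1453138/7337 ≈ 198.06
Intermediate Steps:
K(H, O) = (9 + 2*H)*(34 + O) (K(H, O) = (34 + O)*(2*H + 9) = (34 + O)*(9 + 2*H) = (9 + 2*H)*(34 + O))
W = -1453138/7337 (W = 2185/(-11) + 3870/(306 + 9*24 + 68*53 + 2*53*24) = 2185*(-1/11) + 3870/(306 + 216 + 3604 + 2544) = -2185/11 + 3870/6670 = -2185/11 + 3870*(1/6670) = -2185/11 + 387/667 = -1453138/7337 ≈ -198.06)
-W = -1*(-1453138/7337) = 1453138/7337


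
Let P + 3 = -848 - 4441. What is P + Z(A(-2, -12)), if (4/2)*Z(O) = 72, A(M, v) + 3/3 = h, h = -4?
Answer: -5256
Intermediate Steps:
A(M, v) = -5 (A(M, v) = -1 - 4 = -5)
Z(O) = 36 (Z(O) = (½)*72 = 36)
P = -5292 (P = -3 + (-848 - 4441) = -3 - 5289 = -5292)
P + Z(A(-2, -12)) = -5292 + 36 = -5256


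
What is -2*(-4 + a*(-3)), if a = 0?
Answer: 8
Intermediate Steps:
-2*(-4 + a*(-3)) = -2*(-4 + 0*(-3)) = -2*(-4 + 0) = -2*(-4) = 8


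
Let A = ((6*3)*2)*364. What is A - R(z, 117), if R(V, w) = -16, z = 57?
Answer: 13120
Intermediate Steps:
A = 13104 (A = (18*2)*364 = 36*364 = 13104)
A - R(z, 117) = 13104 - 1*(-16) = 13104 + 16 = 13120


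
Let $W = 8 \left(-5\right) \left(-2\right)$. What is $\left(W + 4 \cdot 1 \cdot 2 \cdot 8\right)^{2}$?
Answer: $20736$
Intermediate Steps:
$W = 80$ ($W = \left(-40\right) \left(-2\right) = 80$)
$\left(W + 4 \cdot 1 \cdot 2 \cdot 8\right)^{2} = \left(80 + 4 \cdot 1 \cdot 2 \cdot 8\right)^{2} = \left(80 + 4 \cdot 2 \cdot 8\right)^{2} = \left(80 + 8 \cdot 8\right)^{2} = \left(80 + 64\right)^{2} = 144^{2} = 20736$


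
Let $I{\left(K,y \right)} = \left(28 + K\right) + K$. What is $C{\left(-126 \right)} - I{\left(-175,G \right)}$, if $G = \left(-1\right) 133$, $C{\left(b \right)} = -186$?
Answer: $136$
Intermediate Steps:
$G = -133$
$I{\left(K,y \right)} = 28 + 2 K$
$C{\left(-126 \right)} - I{\left(-175,G \right)} = -186 - \left(28 + 2 \left(-175\right)\right) = -186 - \left(28 - 350\right) = -186 - -322 = -186 + 322 = 136$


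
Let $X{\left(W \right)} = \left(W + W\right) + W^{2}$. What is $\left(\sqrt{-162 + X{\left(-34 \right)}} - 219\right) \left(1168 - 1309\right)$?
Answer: $30879 - 141 \sqrt{926} \approx 26588.0$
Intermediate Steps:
$X{\left(W \right)} = W^{2} + 2 W$ ($X{\left(W \right)} = 2 W + W^{2} = W^{2} + 2 W$)
$\left(\sqrt{-162 + X{\left(-34 \right)}} - 219\right) \left(1168 - 1309\right) = \left(\sqrt{-162 - 34 \left(2 - 34\right)} - 219\right) \left(1168 - 1309\right) = \left(\sqrt{-162 - -1088} - 219\right) \left(-141\right) = \left(\sqrt{-162 + 1088} - 219\right) \left(-141\right) = \left(\sqrt{926} - 219\right) \left(-141\right) = \left(-219 + \sqrt{926}\right) \left(-141\right) = 30879 - 141 \sqrt{926}$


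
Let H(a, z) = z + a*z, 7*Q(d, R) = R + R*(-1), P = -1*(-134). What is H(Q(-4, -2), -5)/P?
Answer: -5/134 ≈ -0.037313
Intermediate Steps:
P = 134
Q(d, R) = 0 (Q(d, R) = (R + R*(-1))/7 = (R - R)/7 = (1/7)*0 = 0)
H(Q(-4, -2), -5)/P = -5*(1 + 0)/134 = -5*1*(1/134) = -5*1/134 = -5/134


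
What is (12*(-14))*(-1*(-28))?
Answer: -4704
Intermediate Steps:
(12*(-14))*(-1*(-28)) = -168*28 = -4704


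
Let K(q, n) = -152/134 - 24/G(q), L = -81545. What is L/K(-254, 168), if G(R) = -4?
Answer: -5463515/326 ≈ -16759.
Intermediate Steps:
K(q, n) = 326/67 (K(q, n) = -152/134 - 24/(-4) = -152*1/134 - 24*(-¼) = -76/67 + 6 = 326/67)
L/K(-254, 168) = -81545/326/67 = -81545*67/326 = -5463515/326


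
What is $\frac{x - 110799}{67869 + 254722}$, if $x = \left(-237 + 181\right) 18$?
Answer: $- \frac{111807}{322591} \approx -0.34659$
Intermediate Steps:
$x = -1008$ ($x = \left(-56\right) 18 = -1008$)
$\frac{x - 110799}{67869 + 254722} = \frac{-1008 - 110799}{67869 + 254722} = - \frac{111807}{322591}$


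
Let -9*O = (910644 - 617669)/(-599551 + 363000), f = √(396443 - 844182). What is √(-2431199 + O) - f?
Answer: I*(-√447739 + √1224369690339451166/709653) ≈ 890.1*I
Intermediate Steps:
f = I*√447739 (f = √(-447739) = I*√447739 ≈ 669.13*I)
O = 292975/2128959 (O = -(910644 - 617669)/(9*(-599551 + 363000)) = -292975/(9*(-236551)) = -292975*(-1)/(9*236551) = -⅑*(-292975/236551) = 292975/2128959 ≈ 0.13761)
√(-2431199 + O) - f = √(-2431199 + 292975/2128959) - I*√447739 = √(-5175922698866/2128959) - I*√447739 = I*√1224369690339451166/709653 - I*√447739 = -I*√447739 + I*√1224369690339451166/709653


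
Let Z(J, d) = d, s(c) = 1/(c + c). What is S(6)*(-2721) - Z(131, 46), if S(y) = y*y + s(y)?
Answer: -392915/4 ≈ -98229.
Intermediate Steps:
s(c) = 1/(2*c)
S(y) = y² + 1/(2*y) (S(y) = y*y + 1/(2*y) = y² + 1/(2*y))
S(6)*(-2721) - Z(131, 46) = ((½ + 6³)/6)*(-2721) - 1*46 = ((½ + 216)/6)*(-2721) - 46 = ((⅙)*(433/2))*(-2721) - 46 = (433/12)*(-2721) - 46 = -392731/4 - 46 = -392915/4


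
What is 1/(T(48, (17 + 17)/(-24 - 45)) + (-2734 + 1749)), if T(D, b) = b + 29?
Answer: -69/65998 ≈ -0.0010455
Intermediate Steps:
T(D, b) = 29 + b
1/(T(48, (17 + 17)/(-24 - 45)) + (-2734 + 1749)) = 1/((29 + (17 + 17)/(-24 - 45)) + (-2734 + 1749)) = 1/((29 + 34/(-69)) - 985) = 1/((29 + 34*(-1/69)) - 985) = 1/((29 - 34/69) - 985) = 1/(1967/69 - 985) = 1/(-65998/69) = -69/65998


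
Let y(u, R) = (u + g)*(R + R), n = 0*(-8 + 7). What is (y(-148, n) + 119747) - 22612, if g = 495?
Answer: 97135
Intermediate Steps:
n = 0 (n = 0*(-1) = 0)
y(u, R) = 2*R*(495 + u) (y(u, R) = (u + 495)*(R + R) = (495 + u)*(2*R) = 2*R*(495 + u))
(y(-148, n) + 119747) - 22612 = (2*0*(495 - 148) + 119747) - 22612 = (2*0*347 + 119747) - 22612 = (0 + 119747) - 22612 = 119747 - 22612 = 97135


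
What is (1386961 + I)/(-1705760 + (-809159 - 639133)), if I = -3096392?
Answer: 17623/32516 ≈ 0.54198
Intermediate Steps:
(1386961 + I)/(-1705760 + (-809159 - 639133)) = (1386961 - 3096392)/(-1705760 + (-809159 - 639133)) = -1709431/(-1705760 - 1448292) = -1709431/(-3154052) = -1709431*(-1/3154052) = 17623/32516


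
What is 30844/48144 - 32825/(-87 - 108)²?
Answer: -104483/469404 ≈ -0.22259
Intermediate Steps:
30844/48144 - 32825/(-87 - 108)² = 30844*(1/48144) - 32825/((-195)²) = 7711/12036 - 32825/38025 = 7711/12036 - 32825*1/38025 = 7711/12036 - 101/117 = -104483/469404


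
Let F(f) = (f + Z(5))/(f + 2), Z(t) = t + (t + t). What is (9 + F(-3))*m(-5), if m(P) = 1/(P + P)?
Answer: 3/10 ≈ 0.30000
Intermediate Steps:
Z(t) = 3*t (Z(t) = t + 2*t = 3*t)
F(f) = (15 + f)/(2 + f) (F(f) = (f + 3*5)/(f + 2) = (f + 15)/(2 + f) = (15 + f)/(2 + f))
m(P) = 1/(2*P)
(9 + F(-3))*m(-5) = (9 + (15 - 3)/(2 - 3))*((½)/(-5)) = (9 + 12/(-1))*((½)*(-⅕)) = (9 - 1*12)*(-⅒) = (9 - 12)*(-⅒) = -3*(-⅒) = 3/10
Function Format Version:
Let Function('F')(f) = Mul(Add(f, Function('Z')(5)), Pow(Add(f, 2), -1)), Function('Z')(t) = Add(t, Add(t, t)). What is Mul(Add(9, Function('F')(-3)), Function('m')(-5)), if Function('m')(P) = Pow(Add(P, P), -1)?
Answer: Rational(3, 10) ≈ 0.30000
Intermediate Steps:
Function('Z')(t) = Mul(3, t) (Function('Z')(t) = Add(t, Mul(2, t)) = Mul(3, t))
Function('F')(f) = Mul(Pow(Add(2, f), -1), Add(15, f)) (Function('F')(f) = Mul(Add(f, Mul(3, 5)), Pow(Add(f, 2), -1)) = Mul(Add(f, 15), Pow(Add(2, f), -1)) = Mul(Add(15, f), Pow(Add(2, f), -1)) = Mul(Pow(Add(2, f), -1), Add(15, f)))
Function('m')(P) = Mul(Rational(1, 2), Pow(P, -1)) (Function('m')(P) = Pow(Mul(2, P), -1) = Mul(Rational(1, 2), Pow(P, -1)))
Mul(Add(9, Function('F')(-3)), Function('m')(-5)) = Mul(Add(9, Mul(Pow(Add(2, -3), -1), Add(15, -3))), Mul(Rational(1, 2), Pow(-5, -1))) = Mul(Add(9, Mul(Pow(-1, -1), 12)), Mul(Rational(1, 2), Rational(-1, 5))) = Mul(Add(9, Mul(-1, 12)), Rational(-1, 10)) = Mul(Add(9, -12), Rational(-1, 10)) = Mul(-3, Rational(-1, 10)) = Rational(3, 10)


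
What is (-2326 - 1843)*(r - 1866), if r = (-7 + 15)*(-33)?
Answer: 8879970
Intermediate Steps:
r = -264 (r = 8*(-33) = -264)
(-2326 - 1843)*(r - 1866) = (-2326 - 1843)*(-264 - 1866) = -4169*(-2130) = 8879970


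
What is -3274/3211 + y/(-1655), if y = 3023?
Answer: -15125323/5314205 ≈ -2.8462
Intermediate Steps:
-3274/3211 + y/(-1655) = -3274/3211 + 3023/(-1655) = -3274*1/3211 + 3023*(-1/1655) = -3274/3211 - 3023/1655 = -15125323/5314205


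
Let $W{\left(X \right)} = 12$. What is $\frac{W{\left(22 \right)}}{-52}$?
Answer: $- \frac{3}{13} \approx -0.23077$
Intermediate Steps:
$\frac{W{\left(22 \right)}}{-52} = \frac{12}{-52} = 12 \left(- \frac{1}{52}\right) = - \frac{3}{13}$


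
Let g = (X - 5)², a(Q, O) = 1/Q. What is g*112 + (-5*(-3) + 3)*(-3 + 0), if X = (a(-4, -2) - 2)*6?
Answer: 38278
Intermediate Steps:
X = -27/2 (X = (1/(-4) - 2)*6 = (-¼ - 2)*6 = -9/4*6 = -27/2 ≈ -13.500)
g = 1369/4 (g = (-27/2 - 5)² = (-37/2)² = 1369/4 ≈ 342.25)
g*112 + (-5*(-3) + 3)*(-3 + 0) = (1369/4)*112 + (-5*(-3) + 3)*(-3 + 0) = 38332 + (15 + 3)*(-3) = 38332 + 18*(-3) = 38332 - 54 = 38278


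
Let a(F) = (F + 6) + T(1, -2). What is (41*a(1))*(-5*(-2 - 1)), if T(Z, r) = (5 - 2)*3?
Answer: 9840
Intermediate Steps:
T(Z, r) = 9 (T(Z, r) = 3*3 = 9)
a(F) = 15 + F (a(F) = (F + 6) + 9 = (6 + F) + 9 = 15 + F)
(41*a(1))*(-5*(-2 - 1)) = (41*(15 + 1))*(-5*(-2 - 1)) = (41*16)*(-5*(-3)) = 656*15 = 9840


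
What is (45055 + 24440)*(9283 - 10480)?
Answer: -83185515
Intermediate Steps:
(45055 + 24440)*(9283 - 10480) = 69495*(-1197) = -83185515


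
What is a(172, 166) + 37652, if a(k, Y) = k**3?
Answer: 5126100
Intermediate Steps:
a(172, 166) + 37652 = 172**3 + 37652 = 5088448 + 37652 = 5126100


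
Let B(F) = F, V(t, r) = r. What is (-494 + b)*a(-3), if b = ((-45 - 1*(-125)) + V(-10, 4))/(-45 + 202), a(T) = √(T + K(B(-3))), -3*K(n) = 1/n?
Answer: -77474*I*√26/471 ≈ -838.73*I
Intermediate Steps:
K(n) = -1/(3*n)
a(T) = √(⅑ + T) (a(T) = √(T - ⅓/(-3)) = √(T - ⅓*(-⅓)) = √(T + ⅑) = √(⅑ + T))
b = 84/157 (b = ((-45 - 1*(-125)) + 4)/(-45 + 202) = ((-45 + 125) + 4)/157 = (80 + 4)*(1/157) = 84*(1/157) = 84/157 ≈ 0.53503)
(-494 + b)*a(-3) = (-494 + 84/157)*(√(1 + 9*(-3))/3) = -77474*√(1 - 27)/471 = -77474*√(-26)/471 = -77474*I*√26/471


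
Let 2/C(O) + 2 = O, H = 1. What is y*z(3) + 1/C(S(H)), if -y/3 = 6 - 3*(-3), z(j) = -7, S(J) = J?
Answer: 629/2 ≈ 314.50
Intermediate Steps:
C(O) = 2/(-2 + O)
y = -45 (y = -3*(6 - 3*(-3)) = -3*(6 + 9) = -3*15 = -45)
y*z(3) + 1/C(S(H)) = -45*(-7) + 1/(2/(-2 + 1)) = 315 + 1/(2/(-1)) = 315 + 1/(2*(-1)) = 315 + 1/(-2) = 315 - 1/2 = 629/2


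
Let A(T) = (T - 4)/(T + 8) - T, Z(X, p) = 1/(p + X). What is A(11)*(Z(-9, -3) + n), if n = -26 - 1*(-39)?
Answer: -15655/114 ≈ -137.32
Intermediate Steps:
Z(X, p) = 1/(X + p)
A(T) = -T + (-4 + T)/(8 + T) (A(T) = (-4 + T)/(8 + T) - T = -T + (-4 + T)/(8 + T))
n = 13 (n = -26 + 39 = 13)
A(11)*(Z(-9, -3) + n) = ((-4 - 1*11² - 7*11)/(8 + 11))*(1/(-9 - 3) + 13) = ((-4 - 1*121 - 77)/19)*(1/(-12) + 13) = ((-4 - 121 - 77)/19)*(-1/12 + 13) = ((1/19)*(-202))*(155/12) = -202/19*155/12 = -15655/114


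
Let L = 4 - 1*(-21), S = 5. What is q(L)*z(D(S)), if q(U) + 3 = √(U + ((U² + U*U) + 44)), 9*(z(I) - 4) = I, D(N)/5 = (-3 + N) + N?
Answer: -71/3 + 71*√1319/9 ≈ 262.84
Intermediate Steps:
D(N) = -15 + 10*N (D(N) = 5*((-3 + N) + N) = 5*(-3 + 2*N) = -15 + 10*N)
z(I) = 4 + I/9
L = 25 (L = 4 + 21 = 25)
q(U) = -3 + √(44 + U + 2*U²) (q(U) = -3 + √(U + ((U² + U*U) + 44)) = -3 + √(U + ((U² + U²) + 44)) = -3 + √(U + (2*U² + 44)) = -3 + √(U + (44 + 2*U²)) = -3 + √(44 + U + 2*U²))
q(L)*z(D(S)) = (-3 + √(44 + 25 + 2*25²))*(4 + (-15 + 10*5)/9) = (-3 + √(44 + 25 + 2*625))*(4 + (-15 + 50)/9) = (-3 + √(44 + 25 + 1250))*(4 + (⅑)*35) = (-3 + √1319)*(4 + 35/9) = (-3 + √1319)*(71/9) = -71/3 + 71*√1319/9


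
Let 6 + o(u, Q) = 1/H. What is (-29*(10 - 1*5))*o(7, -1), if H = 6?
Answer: 5075/6 ≈ 845.83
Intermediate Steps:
o(u, Q) = -35/6 (o(u, Q) = -6 + 1/6 = -35/6)
(-29*(10 - 1*5))*o(7, -1) = -29*(10 - 1*5)*(-35/6) = -29*(10 - 5)*(-35/6) = -29*5*(-35/6) = -145*(-35/6) = 5075/6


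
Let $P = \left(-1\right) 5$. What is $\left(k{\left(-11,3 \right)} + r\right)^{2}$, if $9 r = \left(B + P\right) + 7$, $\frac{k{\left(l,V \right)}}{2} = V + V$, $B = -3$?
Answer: $\frac{11449}{81} \approx 141.35$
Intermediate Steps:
$k{\left(l,V \right)} = 4 V$ ($k{\left(l,V \right)} = 2 \left(V + V\right) = 2 \cdot 2 V = 4 V$)
$P = -5$
$r = - \frac{1}{9}$ ($r = \frac{\left(-3 - 5\right) + 7}{9} = \frac{-8 + 7}{9} = \frac{1}{9} \left(-1\right) = - \frac{1}{9} \approx -0.11111$)
$\left(k{\left(-11,3 \right)} + r\right)^{2} = \left(4 \cdot 3 - \frac{1}{9}\right)^{2} = \left(12 - \frac{1}{9}\right)^{2} = \left(\frac{107}{9}\right)^{2} = \frac{11449}{81}$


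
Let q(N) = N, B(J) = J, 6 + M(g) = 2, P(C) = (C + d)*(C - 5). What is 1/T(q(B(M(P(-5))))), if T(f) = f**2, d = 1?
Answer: 1/16 ≈ 0.062500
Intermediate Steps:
P(C) = (1 + C)*(-5 + C) (P(C) = (C + 1)*(C - 5) = (1 + C)*(-5 + C))
M(g) = -4 (M(g) = -6 + 2 = -4)
1/T(q(B(M(P(-5))))) = 1/((-4)**2) = 1/16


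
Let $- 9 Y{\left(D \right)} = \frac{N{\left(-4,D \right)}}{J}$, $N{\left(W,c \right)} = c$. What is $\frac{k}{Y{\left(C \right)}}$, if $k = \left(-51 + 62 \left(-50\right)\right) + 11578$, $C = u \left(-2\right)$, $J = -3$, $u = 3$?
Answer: $- \frac{75843}{2} \approx -37922.0$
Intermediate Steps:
$C = -6$ ($C = 3 \left(-2\right) = -6$)
$k = 8427$ ($k = \left(-51 - 3100\right) + 11578 = -3151 + 11578 = 8427$)
$Y{\left(D \right)} = \frac{D}{27}$ ($Y{\left(D \right)} = - \frac{D \frac{1}{-3}}{9} = - \frac{D \left(- \frac{1}{3}\right)}{9} = - \frac{\left(- \frac{1}{3}\right) D}{9} = \frac{D}{27}$)
$\frac{k}{Y{\left(C \right)}} = \frac{8427}{\frac{1}{27} \left(-6\right)} = \frac{8427}{- \frac{2}{9}} = 8427 \left(- \frac{9}{2}\right) = - \frac{75843}{2}$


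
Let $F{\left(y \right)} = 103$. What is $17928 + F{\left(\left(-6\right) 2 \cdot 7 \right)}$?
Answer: $18031$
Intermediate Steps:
$17928 + F{\left(\left(-6\right) 2 \cdot 7 \right)} = 17928 + 103 = 18031$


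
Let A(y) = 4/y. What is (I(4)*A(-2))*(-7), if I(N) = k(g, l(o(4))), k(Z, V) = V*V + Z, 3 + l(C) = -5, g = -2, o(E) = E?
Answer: 868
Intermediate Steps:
l(C) = -8 (l(C) = -3 - 5 = -8)
k(Z, V) = Z + V² (k(Z, V) = V² + Z = Z + V²)
I(N) = 62 (I(N) = -2 + (-8)² = -2 + 64 = 62)
(I(4)*A(-2))*(-7) = (62*(4/(-2)))*(-7) = (62*(4*(-½)))*(-7) = (62*(-2))*(-7) = -124*(-7) = 868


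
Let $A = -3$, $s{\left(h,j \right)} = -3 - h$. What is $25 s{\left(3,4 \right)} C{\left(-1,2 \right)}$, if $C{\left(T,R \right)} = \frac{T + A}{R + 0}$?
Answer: $300$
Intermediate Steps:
$C{\left(T,R \right)} = \frac{-3 + T}{R}$ ($C{\left(T,R \right)} = \frac{T - 3}{R + 0} = \frac{-3 + T}{R}$)
$25 s{\left(3,4 \right)} C{\left(-1,2 \right)} = 25 \left(-3 - 3\right) \frac{-3 - 1}{2} = 25 \left(-3 - 3\right) \frac{1}{2} \left(-4\right) = 25 \left(-6\right) \left(-2\right) = \left(-150\right) \left(-2\right) = 300$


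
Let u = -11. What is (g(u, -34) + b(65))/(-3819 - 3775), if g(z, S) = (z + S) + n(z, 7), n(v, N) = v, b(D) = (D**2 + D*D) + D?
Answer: -8459/7594 ≈ -1.1139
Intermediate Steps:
b(D) = D + 2*D**2 (b(D) = (D**2 + D**2) + D = 2*D**2 + D = D + 2*D**2)
g(z, S) = S + 2*z (g(z, S) = (z + S) + z = (S + z) + z = S + 2*z)
(g(u, -34) + b(65))/(-3819 - 3775) = ((-34 + 2*(-11)) + 65*(1 + 2*65))/(-3819 - 3775) = ((-34 - 22) + 65*(1 + 130))/(-7594) = (-56 + 65*131)*(-1/7594) = (-56 + 8515)*(-1/7594) = 8459*(-1/7594) = -8459/7594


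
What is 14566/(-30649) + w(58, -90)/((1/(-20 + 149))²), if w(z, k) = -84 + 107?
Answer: 11730675641/30649 ≈ 3.8274e+5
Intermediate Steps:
w(z, k) = 23
14566/(-30649) + w(58, -90)/((1/(-20 + 149))²) = 14566/(-30649) + 23/((1/(-20 + 149))²) = 14566*(-1/30649) + 23/((1/129)²) = -14566/30649 + 23/((1/129)²) = -14566/30649 + 23/(1/16641) = -14566/30649 + 23*16641 = -14566/30649 + 382743 = 11730675641/30649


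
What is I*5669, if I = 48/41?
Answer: 272112/41 ≈ 6636.9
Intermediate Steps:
I = 48/41 (I = 48*(1/41) = 48/41 ≈ 1.1707)
I*5669 = (48/41)*5669 = 272112/41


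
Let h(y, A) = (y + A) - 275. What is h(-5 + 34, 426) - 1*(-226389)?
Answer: 226569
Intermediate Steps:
h(y, A) = -275 + A + y (h(y, A) = (A + y) - 275 = -275 + A + y)
h(-5 + 34, 426) - 1*(-226389) = (-275 + 426 + (-5 + 34)) - 1*(-226389) = (-275 + 426 + 29) + 226389 = 180 + 226389 = 226569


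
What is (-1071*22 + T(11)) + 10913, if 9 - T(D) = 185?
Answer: -12825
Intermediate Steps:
T(D) = -176 (T(D) = 9 - 1*185 = 9 - 185 = -176)
(-1071*22 + T(11)) + 10913 = (-1071*22 - 176) + 10913 = (-23562 - 176) + 10913 = -23738 + 10913 = -12825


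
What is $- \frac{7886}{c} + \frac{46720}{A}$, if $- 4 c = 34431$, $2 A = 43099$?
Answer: $\frac{4576747496}{1483941669} \approx 3.0842$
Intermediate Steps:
$A = \frac{43099}{2}$ ($A = \frac{1}{2} \cdot 43099 = \frac{43099}{2} \approx 21550.0$)
$c = - \frac{34431}{4}$ ($c = \left(- \frac{1}{4}\right) 34431 = - \frac{34431}{4} \approx -8607.8$)
$- \frac{7886}{c} + \frac{46720}{A} = - \frac{7886}{- \frac{34431}{4}} + \frac{46720}{\frac{43099}{2}} = \left(-7886\right) \left(- \frac{4}{34431}\right) + 46720 \cdot \frac{2}{43099} = \frac{31544}{34431} + \frac{93440}{43099} = \frac{4576747496}{1483941669}$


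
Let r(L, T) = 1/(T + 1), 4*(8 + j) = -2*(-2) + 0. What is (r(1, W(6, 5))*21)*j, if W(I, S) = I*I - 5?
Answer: -147/32 ≈ -4.5938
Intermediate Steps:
W(I, S) = -5 + I² (W(I, S) = I² - 5 = -5 + I²)
j = -7 (j = -8 + (-2*(-2) + 0)/4 = -8 + (4 + 0)/4 = -8 + (¼)*4 = -8 + 1 = -7)
r(L, T) = 1/(1 + T)
(r(1, W(6, 5))*21)*j = (21/(1 + (-5 + 6²)))*(-7) = (21/(1 + (-5 + 36)))*(-7) = (21/(1 + 31))*(-7) = (21/32)*(-7) = -147/32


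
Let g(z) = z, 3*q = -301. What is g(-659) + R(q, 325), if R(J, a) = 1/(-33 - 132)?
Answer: -108736/165 ≈ -659.01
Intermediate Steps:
q = -301/3 (q = (⅓)*(-301) = -301/3 ≈ -100.33)
R(J, a) = -1/165 (R(J, a) = 1/(-165) = -1/165)
g(-659) + R(q, 325) = -659 - 1/165 = -108736/165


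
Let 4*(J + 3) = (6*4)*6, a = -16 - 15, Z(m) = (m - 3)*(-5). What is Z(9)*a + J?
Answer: 963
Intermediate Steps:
Z(m) = 15 - 5*m (Z(m) = (-3 + m)*(-5) = 15 - 5*m)
a = -31
J = 33 (J = -3 + ((6*4)*6)/4 = -3 + (24*6)/4 = -3 + (1/4)*144 = -3 + 36 = 33)
Z(9)*a + J = (15 - 5*9)*(-31) + 33 = (15 - 45)*(-31) + 33 = -30*(-31) + 33 = 930 + 33 = 963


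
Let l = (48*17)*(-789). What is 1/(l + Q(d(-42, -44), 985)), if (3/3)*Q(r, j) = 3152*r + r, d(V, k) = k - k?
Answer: -1/643824 ≈ -1.5532e-6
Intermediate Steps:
d(V, k) = 0
Q(r, j) = 3153*r (Q(r, j) = 3152*r + r = 3153*r)
l = -643824 (l = 816*(-789) = -643824)
1/(l + Q(d(-42, -44), 985)) = 1/(-643824 + 3153*0) = 1/(-643824 + 0) = 1/(-643824) = -1/643824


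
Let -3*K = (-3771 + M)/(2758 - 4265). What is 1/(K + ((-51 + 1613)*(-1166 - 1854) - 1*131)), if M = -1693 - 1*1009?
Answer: -4521/21327240764 ≈ -2.1198e-7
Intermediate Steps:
M = -2702 (M = -1693 - 1009 = -2702)
K = -6473/4521 (K = -(-3771 - 2702)/(3*(2758 - 4265)) = -(-6473)/(3*(-1507)) = -(-6473)*(-1)/(3*1507) = -⅓*6473/1507 = -6473/4521 ≈ -1.4318)
1/(K + ((-51 + 1613)*(-1166 - 1854) - 1*131)) = 1/(-6473/4521 + ((-51 + 1613)*(-1166 - 1854) - 1*131)) = 1/(-6473/4521 + (1562*(-3020) - 131)) = 1/(-6473/4521 + (-4717240 - 131)) = 1/(-6473/4521 - 4717371) = 1/(-21327240764/4521) = -4521/21327240764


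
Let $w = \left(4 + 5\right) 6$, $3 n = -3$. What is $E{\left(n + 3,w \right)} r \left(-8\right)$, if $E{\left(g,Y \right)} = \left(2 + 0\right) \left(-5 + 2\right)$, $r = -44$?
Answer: $-2112$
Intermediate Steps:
$n = -1$ ($n = \frac{1}{3} \left(-3\right) = -1$)
$w = 54$ ($w = 9 \cdot 6 = 54$)
$E{\left(g,Y \right)} = -6$ ($E{\left(g,Y \right)} = 2 \left(-3\right) = -6$)
$E{\left(n + 3,w \right)} r \left(-8\right) = \left(-6\right) \left(-44\right) \left(-8\right) = 264 \left(-8\right) = -2112$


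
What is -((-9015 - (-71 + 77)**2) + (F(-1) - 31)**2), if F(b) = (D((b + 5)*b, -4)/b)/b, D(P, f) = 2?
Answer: 8210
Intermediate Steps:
F(b) = 2/b**2 (F(b) = (2/b)/b = 2/b**2)
-((-9015 - (-71 + 77)**2) + (F(-1) - 31)**2) = -((-9015 - (-71 + 77)**2) + (2/(-1)**2 - 31)**2) = -((-9015 - 1*6**2) + (2*1 - 31)**2) = -((-9015 - 1*36) + (2 - 31)**2) = -((-9015 - 36) + (-29)**2) = -(-9051 + 841) = -1*(-8210) = 8210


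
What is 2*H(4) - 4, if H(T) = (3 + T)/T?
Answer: -½ ≈ -0.50000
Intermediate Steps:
H(T) = (3 + T)/T
2*H(4) - 4 = 2*((3 + 4)/4) - 4 = 2*((¼)*7) - 4 = 2*(7/4) - 4 = 7/2 - 4 = -½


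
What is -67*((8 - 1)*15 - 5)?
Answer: -6700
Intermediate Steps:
-67*((8 - 1)*15 - 5) = -67*(7*15 - 5) = -67*(105 - 5) = -67*100 = -6700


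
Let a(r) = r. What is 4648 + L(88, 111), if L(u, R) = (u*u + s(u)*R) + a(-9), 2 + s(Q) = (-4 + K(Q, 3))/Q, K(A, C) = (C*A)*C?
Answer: 289409/22 ≈ 13155.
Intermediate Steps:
K(A, C) = A*C**2 (K(A, C) = (A*C)*C = A*C**2)
s(Q) = -2 + (-4 + 9*Q)/Q (s(Q) = -2 + (-4 + Q*3**2)/Q = -2 + (-4 + Q*9)/Q = -2 + (-4 + 9*Q)/Q)
L(u, R) = -9 + u**2 + R*(7 - 4/u) (L(u, R) = (u*u + (7 - 4/u)*R) - 9 = (u**2 + R*(7 - 4/u)) - 9 = -9 + u**2 + R*(7 - 4/u))
4648 + L(88, 111) = 4648 + (-9 + 88**2 + 7*111 - 4*111/88) = 4648 + (-9 + 7744 + 777 - 4*111*1/88) = 4648 + (-9 + 7744 + 777 - 111/22) = 4648 + 187153/22 = 289409/22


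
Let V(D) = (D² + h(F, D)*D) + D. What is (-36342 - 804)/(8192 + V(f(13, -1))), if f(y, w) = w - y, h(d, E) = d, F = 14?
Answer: -6191/1363 ≈ -4.5422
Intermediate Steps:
V(D) = D² + 15*D (V(D) = (D² + 14*D) + D = D² + 15*D)
(-36342 - 804)/(8192 + V(f(13, -1))) = (-36342 - 804)/(8192 + (-1 - 1*13)*(15 + (-1 - 1*13))) = -37146/(8192 + (-1 - 13)*(15 + (-1 - 13))) = -37146/(8192 - 14*(15 - 14)) = -37146/(8192 - 14*1) = -37146/(8192 - 14) = -37146/8178 = -37146*1/8178 = -6191/1363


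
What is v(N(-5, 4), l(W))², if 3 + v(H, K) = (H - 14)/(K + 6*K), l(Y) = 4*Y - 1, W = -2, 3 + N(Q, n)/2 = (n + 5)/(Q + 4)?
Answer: 22801/3969 ≈ 5.7448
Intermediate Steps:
N(Q, n) = -6 + 2*(5 + n)/(4 + Q) (N(Q, n) = -6 + 2*((n + 5)/(Q + 4)) = -6 + 2*((5 + n)/(4 + Q)) = -6 + 2*(5 + n)/(4 + Q))
l(Y) = -1 + 4*Y
v(H, K) = -3 + (-14 + H)/(7*K) (v(H, K) = -3 + (H - 14)/(K + 6*K) = -3 + (-14 + H)/((7*K)) = -3 + (-14 + H)*(1/(7*K)) = -3 + (-14 + H)/(7*K))
v(N(-5, 4), l(W))² = ((-14 + 2*(-7 + 4 - 3*(-5))/(4 - 5) - 21*(-1 + 4*(-2)))/(7*(-1 + 4*(-2))))² = ((-14 + 2*(-7 + 4 + 15)/(-1) - 21*(-1 - 8))/(7*(-1 - 8)))² = ((⅐)*(-14 + 2*(-1)*12 - 21*(-9))/(-9))² = ((⅐)*(-⅑)*(-14 - 24 + 189))² = ((⅐)*(-⅑)*151)² = (-151/63)² = 22801/3969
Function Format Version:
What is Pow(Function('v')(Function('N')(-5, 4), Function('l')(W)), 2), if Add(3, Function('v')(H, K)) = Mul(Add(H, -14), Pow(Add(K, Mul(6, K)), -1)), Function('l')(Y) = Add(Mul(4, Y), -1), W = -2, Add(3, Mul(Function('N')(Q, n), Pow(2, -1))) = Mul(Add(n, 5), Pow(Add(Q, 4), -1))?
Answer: Rational(22801, 3969) ≈ 5.7448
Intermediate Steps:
Function('N')(Q, n) = Add(-6, Mul(2, Pow(Add(4, Q), -1), Add(5, n))) (Function('N')(Q, n) = Add(-6, Mul(2, Mul(Add(n, 5), Pow(Add(Q, 4), -1)))) = Add(-6, Mul(2, Mul(Add(5, n), Pow(Add(4, Q), -1)))) = Add(-6, Mul(2, Mul(Pow(Add(4, Q), -1), Add(5, n)))) = Add(-6, Mul(2, Pow(Add(4, Q), -1), Add(5, n))))
Function('l')(Y) = Add(-1, Mul(4, Y))
Function('v')(H, K) = Add(-3, Mul(Rational(1, 7), Pow(K, -1), Add(-14, H))) (Function('v')(H, K) = Add(-3, Mul(Add(H, -14), Pow(Add(K, Mul(6, K)), -1))) = Add(-3, Mul(Add(-14, H), Pow(Mul(7, K), -1))) = Add(-3, Mul(Add(-14, H), Mul(Rational(1, 7), Pow(K, -1)))) = Add(-3, Mul(Rational(1, 7), Pow(K, -1), Add(-14, H))))
Pow(Function('v')(Function('N')(-5, 4), Function('l')(W)), 2) = Pow(Mul(Rational(1, 7), Pow(Add(-1, Mul(4, -2)), -1), Add(-14, Mul(2, Pow(Add(4, -5), -1), Add(-7, 4, Mul(-3, -5))), Mul(-21, Add(-1, Mul(4, -2))))), 2) = Pow(Mul(Rational(1, 7), Pow(Add(-1, -8), -1), Add(-14, Mul(2, Pow(-1, -1), Add(-7, 4, 15)), Mul(-21, Add(-1, -8)))), 2) = Pow(Mul(Rational(1, 7), Pow(-9, -1), Add(-14, Mul(2, -1, 12), Mul(-21, -9))), 2) = Pow(Mul(Rational(1, 7), Rational(-1, 9), Add(-14, -24, 189)), 2) = Pow(Mul(Rational(1, 7), Rational(-1, 9), 151), 2) = Pow(Rational(-151, 63), 2) = Rational(22801, 3969)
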